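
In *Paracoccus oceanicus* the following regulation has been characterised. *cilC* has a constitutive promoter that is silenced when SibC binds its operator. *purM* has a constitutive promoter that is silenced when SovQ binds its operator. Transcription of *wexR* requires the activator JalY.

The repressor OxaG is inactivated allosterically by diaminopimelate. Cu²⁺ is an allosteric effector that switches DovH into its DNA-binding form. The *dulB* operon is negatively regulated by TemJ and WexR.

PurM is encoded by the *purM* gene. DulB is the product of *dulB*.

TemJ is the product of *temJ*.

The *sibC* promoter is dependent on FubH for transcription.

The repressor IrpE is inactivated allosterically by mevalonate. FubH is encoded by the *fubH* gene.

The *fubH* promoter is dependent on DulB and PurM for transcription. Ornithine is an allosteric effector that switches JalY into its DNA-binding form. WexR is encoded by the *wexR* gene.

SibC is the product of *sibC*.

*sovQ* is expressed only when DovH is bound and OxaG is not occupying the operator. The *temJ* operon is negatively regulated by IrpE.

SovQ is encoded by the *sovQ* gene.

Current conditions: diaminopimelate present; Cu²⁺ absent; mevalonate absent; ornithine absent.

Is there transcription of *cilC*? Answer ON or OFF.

OFF

Mevalonate is absent, so IrpE is active.
With repressor IrpE bound, *temJ* is not transcribed.
So TemJ is not produced.
Ornithine is absent, so JalY is inactive.
Required activator JalY is absent, so *wexR* is not transcribed.
So WexR is not produced.
With no repressor bound, *dulB* is transcribed.
So DulB is produced and active.
Cu²⁺ is absent, so DovH is inactive.
Diaminopimelate is present, so OxaG is inactive.
Required activator DovH is absent, so *sovQ* is not transcribed.
So SovQ is not produced.
With no repressor bound, *purM* is transcribed.
So PurM is produced and active.
No repressor is bound and DulB and PurM are active, so *fubH* is transcribed.
So FubH is produced and active.
No repressor is bound and FubH is active, so *sibC* is transcribed.
So SibC is produced and active.
With repressor SibC bound, *cilC* is not transcribed.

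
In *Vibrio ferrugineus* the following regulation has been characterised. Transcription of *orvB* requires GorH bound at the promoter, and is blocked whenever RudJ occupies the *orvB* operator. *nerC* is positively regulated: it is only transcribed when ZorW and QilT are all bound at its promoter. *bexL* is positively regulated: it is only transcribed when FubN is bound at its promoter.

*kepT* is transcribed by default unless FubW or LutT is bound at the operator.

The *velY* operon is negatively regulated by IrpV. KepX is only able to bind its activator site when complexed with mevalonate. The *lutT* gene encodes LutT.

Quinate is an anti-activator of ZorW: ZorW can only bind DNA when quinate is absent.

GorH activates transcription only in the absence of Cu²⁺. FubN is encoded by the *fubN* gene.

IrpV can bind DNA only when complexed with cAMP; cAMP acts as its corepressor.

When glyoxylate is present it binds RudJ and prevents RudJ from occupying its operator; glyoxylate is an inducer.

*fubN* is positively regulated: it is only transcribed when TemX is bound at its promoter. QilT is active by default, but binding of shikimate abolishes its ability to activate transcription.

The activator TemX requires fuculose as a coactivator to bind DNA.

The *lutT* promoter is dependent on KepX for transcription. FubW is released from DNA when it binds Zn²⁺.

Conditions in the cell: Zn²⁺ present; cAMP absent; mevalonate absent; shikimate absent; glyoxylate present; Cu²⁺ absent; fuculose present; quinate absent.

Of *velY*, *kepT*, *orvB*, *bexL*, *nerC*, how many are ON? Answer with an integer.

5

cAMP is absent, so IrpV is inactive.
With no repressor bound, *velY* is transcribed.
→ *velY* is ON.
Zn²⁺ is present, so FubW is inactive.
Mevalonate is absent, so KepX is inactive.
Required activator KepX is absent, so *lutT* is not transcribed.
So LutT is not produced.
With no repressor bound, *kepT* is transcribed.
→ *kepT* is ON.
Cu²⁺ is absent, so GorH is active.
Glyoxylate is present, so RudJ is inactive.
No repressor is bound and GorH is active, so *orvB* is transcribed.
→ *orvB* is ON.
Fuculose is present, so TemX is active.
No repressor is bound and TemX is active, so *fubN* is transcribed.
So FubN is produced and active.
No repressor is bound and FubN is active, so *bexL* is transcribed.
→ *bexL* is ON.
Quinate is absent, so ZorW is active.
Shikimate is absent, so QilT is active.
No repressor is bound and ZorW and QilT are active, so *nerC* is transcribed.
→ *nerC* is ON.
5 of the 5 genes are transcribed.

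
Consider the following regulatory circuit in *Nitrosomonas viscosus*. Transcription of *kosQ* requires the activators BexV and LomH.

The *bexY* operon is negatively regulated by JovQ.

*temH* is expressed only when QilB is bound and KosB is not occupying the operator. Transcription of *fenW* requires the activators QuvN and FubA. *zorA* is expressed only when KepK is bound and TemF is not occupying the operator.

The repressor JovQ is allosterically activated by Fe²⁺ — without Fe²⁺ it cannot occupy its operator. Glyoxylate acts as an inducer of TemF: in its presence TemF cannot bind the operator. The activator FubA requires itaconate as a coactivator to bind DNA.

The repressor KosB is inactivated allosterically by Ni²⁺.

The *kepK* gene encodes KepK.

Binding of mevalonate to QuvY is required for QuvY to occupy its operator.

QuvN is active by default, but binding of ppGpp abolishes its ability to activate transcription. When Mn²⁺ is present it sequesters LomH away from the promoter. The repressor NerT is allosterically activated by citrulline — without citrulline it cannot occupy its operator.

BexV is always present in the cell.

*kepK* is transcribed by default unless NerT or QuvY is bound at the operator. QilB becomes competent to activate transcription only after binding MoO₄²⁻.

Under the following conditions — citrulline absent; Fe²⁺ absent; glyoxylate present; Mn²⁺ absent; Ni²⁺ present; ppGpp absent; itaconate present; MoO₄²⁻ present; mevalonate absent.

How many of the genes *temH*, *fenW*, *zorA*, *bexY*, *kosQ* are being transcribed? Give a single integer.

5

MoO₄²⁻ is present, so QilB is active.
Ni²⁺ is present, so KosB is inactive.
No repressor is bound and QilB is active, so *temH* is transcribed.
→ *temH* is ON.
ppGpp is absent, so QuvN is active.
Itaconate is present, so FubA is active.
No repressor is bound and QuvN and FubA are active, so *fenW* is transcribed.
→ *fenW* is ON.
Glyoxylate is present, so TemF is inactive.
Citrulline is absent, so NerT is inactive.
Mevalonate is absent, so QuvY is inactive.
With no repressor bound, *kepK* is transcribed.
So KepK is produced and active.
No repressor is bound and KepK is active, so *zorA* is transcribed.
→ *zorA* is ON.
Fe²⁺ is absent, so JovQ is inactive.
With no repressor bound, *bexY* is transcribed.
→ *bexY* is ON.
BexV is produced constitutively and is active.
Mn²⁺ is absent, so LomH is active.
No repressor is bound and BexV and LomH are active, so *kosQ* is transcribed.
→ *kosQ* is ON.
5 of the 5 genes are transcribed.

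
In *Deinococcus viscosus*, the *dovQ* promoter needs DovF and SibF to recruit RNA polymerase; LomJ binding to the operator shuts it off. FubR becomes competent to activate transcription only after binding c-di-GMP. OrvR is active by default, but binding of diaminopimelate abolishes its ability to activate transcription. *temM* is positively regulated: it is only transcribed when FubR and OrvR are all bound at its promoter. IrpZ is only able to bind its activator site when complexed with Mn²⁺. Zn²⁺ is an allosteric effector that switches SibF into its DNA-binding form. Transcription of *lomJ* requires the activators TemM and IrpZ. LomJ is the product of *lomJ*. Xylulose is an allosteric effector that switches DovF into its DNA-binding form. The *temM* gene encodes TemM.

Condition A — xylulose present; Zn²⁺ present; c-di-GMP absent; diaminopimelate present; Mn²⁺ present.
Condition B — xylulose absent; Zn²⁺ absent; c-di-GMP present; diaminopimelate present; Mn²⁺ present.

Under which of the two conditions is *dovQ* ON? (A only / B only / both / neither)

A only

Condition A:
Xylulose is present, so DovF is active.
Zn²⁺ is present, so SibF is active.
c-di-GMP is absent, so FubR is inactive.
Diaminopimelate is present, so OrvR is inactive.
Required activator FubR is absent, so *temM* is not transcribed.
So TemM is not produced.
Mn²⁺ is present, so IrpZ is active.
Required activator TemM is absent, so *lomJ* is not transcribed.
So LomJ is not produced.
No repressor is bound and DovF and SibF are active, so *dovQ* is transcribed.
→ *dovQ* is ON in A.
Condition B:
Xylulose is absent, so DovF is inactive.
Zn²⁺ is absent, so SibF is inactive.
c-di-GMP is present, so FubR is active.
Diaminopimelate is present, so OrvR is inactive.
Required activator OrvR is absent, so *temM* is not transcribed.
So TemM is not produced.
Mn²⁺ is present, so IrpZ is active.
Required activator TemM is absent, so *lomJ* is not transcribed.
So LomJ is not produced.
Required activator DovF is absent, so *dovQ* is not transcribed.
→ *dovQ* is OFF in B.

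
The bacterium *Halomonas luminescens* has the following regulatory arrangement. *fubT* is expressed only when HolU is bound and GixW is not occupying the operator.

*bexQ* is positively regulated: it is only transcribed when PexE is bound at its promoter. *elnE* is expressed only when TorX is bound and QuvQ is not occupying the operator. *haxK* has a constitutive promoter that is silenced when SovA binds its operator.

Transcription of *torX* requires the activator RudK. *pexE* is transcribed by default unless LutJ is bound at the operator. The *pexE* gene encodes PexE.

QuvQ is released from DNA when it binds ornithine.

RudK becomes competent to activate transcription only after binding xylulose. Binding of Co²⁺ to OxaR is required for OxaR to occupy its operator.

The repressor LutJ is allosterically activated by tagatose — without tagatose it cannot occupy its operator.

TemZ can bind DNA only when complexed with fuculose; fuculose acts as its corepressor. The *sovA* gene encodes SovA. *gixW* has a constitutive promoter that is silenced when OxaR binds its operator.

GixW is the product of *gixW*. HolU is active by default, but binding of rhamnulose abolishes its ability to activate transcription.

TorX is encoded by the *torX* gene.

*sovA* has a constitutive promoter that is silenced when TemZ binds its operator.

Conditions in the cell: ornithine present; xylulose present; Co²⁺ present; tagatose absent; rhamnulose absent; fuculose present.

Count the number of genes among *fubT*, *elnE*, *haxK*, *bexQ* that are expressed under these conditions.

Rhamnulose is absent, so HolU is active.
Co²⁺ is present, so OxaR is active.
With repressor OxaR bound, *gixW* is not transcribed.
So GixW is not produced.
No repressor is bound and HolU is active, so *fubT* is transcribed.
→ *fubT* is ON.
Ornithine is present, so QuvQ is inactive.
Xylulose is present, so RudK is active.
No repressor is bound and RudK is active, so *torX* is transcribed.
So TorX is produced and active.
No repressor is bound and TorX is active, so *elnE* is transcribed.
→ *elnE* is ON.
Fuculose is present, so TemZ is active.
With repressor TemZ bound, *sovA* is not transcribed.
So SovA is not produced.
With no repressor bound, *haxK* is transcribed.
→ *haxK* is ON.
Tagatose is absent, so LutJ is inactive.
With no repressor bound, *pexE* is transcribed.
So PexE is produced and active.
No repressor is bound and PexE is active, so *bexQ* is transcribed.
→ *bexQ* is ON.
4 of the 4 genes are transcribed.

4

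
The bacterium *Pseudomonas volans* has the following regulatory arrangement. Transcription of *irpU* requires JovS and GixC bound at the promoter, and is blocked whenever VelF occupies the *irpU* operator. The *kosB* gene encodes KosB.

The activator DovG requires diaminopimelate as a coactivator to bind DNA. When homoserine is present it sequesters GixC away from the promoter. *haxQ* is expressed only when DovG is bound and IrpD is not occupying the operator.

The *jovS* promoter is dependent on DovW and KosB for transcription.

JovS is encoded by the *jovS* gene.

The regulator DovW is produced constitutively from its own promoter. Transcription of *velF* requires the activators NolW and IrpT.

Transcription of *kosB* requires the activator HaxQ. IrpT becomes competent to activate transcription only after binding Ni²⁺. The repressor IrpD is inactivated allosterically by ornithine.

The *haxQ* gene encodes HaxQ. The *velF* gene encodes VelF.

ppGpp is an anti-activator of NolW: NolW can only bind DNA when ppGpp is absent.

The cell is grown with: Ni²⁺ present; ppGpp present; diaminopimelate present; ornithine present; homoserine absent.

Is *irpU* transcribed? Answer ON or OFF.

ON

DovW is produced constitutively and is active.
Ornithine is present, so IrpD is inactive.
Diaminopimelate is present, so DovG is active.
No repressor is bound and DovG is active, so *haxQ* is transcribed.
So HaxQ is produced and active.
No repressor is bound and HaxQ is active, so *kosB* is transcribed.
So KosB is produced and active.
No repressor is bound and DovW and KosB are active, so *jovS* is transcribed.
So JovS is produced and active.
Homoserine is absent, so GixC is active.
ppGpp is present, so NolW is inactive.
Ni²⁺ is present, so IrpT is active.
Required activator NolW is absent, so *velF* is not transcribed.
So VelF is not produced.
No repressor is bound and JovS and GixC are active, so *irpU* is transcribed.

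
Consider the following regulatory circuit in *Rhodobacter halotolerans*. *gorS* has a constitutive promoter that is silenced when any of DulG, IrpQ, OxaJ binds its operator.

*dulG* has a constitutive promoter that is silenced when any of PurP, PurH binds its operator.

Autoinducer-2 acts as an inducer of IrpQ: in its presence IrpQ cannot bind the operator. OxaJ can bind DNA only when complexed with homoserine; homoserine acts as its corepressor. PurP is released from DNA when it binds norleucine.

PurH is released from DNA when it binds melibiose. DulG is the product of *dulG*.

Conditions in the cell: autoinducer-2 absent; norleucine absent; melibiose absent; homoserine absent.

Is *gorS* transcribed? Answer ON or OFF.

Norleucine is absent, so PurP is active.
Melibiose is absent, so PurH is active.
With repressor PurP bound, *dulG* is not transcribed.
So DulG is not produced.
Autoinducer-2 is absent, so IrpQ is active.
Homoserine is absent, so OxaJ is inactive.
With repressor IrpQ bound, *gorS* is not transcribed.

OFF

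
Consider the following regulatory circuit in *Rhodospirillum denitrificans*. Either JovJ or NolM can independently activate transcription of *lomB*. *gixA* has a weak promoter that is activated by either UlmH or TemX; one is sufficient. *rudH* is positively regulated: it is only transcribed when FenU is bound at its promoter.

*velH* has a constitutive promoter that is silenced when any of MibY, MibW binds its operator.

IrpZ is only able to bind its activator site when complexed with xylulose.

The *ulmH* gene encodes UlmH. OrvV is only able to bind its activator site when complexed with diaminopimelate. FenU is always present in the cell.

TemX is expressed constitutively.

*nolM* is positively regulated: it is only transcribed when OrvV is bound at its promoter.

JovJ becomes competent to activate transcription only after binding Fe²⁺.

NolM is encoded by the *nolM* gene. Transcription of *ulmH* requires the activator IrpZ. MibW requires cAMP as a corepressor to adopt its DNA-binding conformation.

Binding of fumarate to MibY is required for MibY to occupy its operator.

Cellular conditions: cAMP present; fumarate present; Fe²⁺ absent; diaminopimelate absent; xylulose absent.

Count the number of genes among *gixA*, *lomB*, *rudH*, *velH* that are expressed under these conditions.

2

Xylulose is absent, so IrpZ is inactive.
Required activator IrpZ is absent, so *ulmH* is not transcribed.
So UlmH is not produced.
TemX is produced constitutively and is active.
Activator TemX is present, so *gixA* is transcribed.
→ *gixA* is ON.
Fe²⁺ is absent, so JovJ is inactive.
Diaminopimelate is absent, so OrvV is inactive.
Required activator OrvV is absent, so *nolM* is not transcribed.
So NolM is not produced.
No activator is available at the *lomB* promoter, so *lomB* is not transcribed.
→ *lomB* is OFF.
FenU is produced constitutively and is active.
No repressor is bound and FenU is active, so *rudH* is transcribed.
→ *rudH* is ON.
Fumarate is present, so MibY is active.
cAMP is present, so MibW is active.
With repressor MibY bound, *velH* is not transcribed.
→ *velH* is OFF.
2 of the 4 genes are transcribed.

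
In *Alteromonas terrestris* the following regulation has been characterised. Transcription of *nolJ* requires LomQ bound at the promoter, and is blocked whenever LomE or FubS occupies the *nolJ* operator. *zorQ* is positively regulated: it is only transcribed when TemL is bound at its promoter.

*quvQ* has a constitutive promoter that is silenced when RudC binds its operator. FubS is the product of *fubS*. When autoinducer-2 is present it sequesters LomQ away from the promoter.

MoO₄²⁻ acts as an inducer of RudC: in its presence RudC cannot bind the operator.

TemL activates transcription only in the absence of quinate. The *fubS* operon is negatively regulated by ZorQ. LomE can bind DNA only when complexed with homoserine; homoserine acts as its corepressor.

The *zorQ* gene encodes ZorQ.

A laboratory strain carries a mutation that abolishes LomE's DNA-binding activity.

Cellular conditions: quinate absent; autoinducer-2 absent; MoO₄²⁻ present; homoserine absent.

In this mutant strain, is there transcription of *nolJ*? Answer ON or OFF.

LomE is non-functional in this strain, so it has no effect.
Quinate is absent, so TemL is active.
No repressor is bound and TemL is active, so *zorQ* is transcribed.
So ZorQ is produced and active.
With repressor ZorQ bound, *fubS* is not transcribed.
So FubS is not produced.
Autoinducer-2 is absent, so LomQ is active.
No repressor is bound and LomQ is active, so *nolJ* is transcribed.

ON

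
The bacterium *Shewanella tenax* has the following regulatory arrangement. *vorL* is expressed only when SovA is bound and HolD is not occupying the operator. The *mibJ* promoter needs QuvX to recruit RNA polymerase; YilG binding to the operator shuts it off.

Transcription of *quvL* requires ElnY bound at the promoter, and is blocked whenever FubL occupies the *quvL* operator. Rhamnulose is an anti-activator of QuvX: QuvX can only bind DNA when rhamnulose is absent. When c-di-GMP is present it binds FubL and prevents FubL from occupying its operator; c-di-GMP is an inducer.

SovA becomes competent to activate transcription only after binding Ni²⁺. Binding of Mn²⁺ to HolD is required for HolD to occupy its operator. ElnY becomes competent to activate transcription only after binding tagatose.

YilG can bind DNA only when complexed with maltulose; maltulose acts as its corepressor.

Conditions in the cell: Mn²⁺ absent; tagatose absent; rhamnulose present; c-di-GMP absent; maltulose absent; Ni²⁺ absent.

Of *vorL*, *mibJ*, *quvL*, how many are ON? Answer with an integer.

Ni²⁺ is absent, so SovA is inactive.
Mn²⁺ is absent, so HolD is inactive.
Required activator SovA is absent, so *vorL* is not transcribed.
→ *vorL* is OFF.
Maltulose is absent, so YilG is inactive.
Rhamnulose is present, so QuvX is inactive.
Required activator QuvX is absent, so *mibJ* is not transcribed.
→ *mibJ* is OFF.
c-di-GMP is absent, so FubL is active.
Tagatose is absent, so ElnY is inactive.
With repressor FubL bound, *quvL* is not transcribed.
→ *quvL* is OFF.
0 of the 3 genes are transcribed.

0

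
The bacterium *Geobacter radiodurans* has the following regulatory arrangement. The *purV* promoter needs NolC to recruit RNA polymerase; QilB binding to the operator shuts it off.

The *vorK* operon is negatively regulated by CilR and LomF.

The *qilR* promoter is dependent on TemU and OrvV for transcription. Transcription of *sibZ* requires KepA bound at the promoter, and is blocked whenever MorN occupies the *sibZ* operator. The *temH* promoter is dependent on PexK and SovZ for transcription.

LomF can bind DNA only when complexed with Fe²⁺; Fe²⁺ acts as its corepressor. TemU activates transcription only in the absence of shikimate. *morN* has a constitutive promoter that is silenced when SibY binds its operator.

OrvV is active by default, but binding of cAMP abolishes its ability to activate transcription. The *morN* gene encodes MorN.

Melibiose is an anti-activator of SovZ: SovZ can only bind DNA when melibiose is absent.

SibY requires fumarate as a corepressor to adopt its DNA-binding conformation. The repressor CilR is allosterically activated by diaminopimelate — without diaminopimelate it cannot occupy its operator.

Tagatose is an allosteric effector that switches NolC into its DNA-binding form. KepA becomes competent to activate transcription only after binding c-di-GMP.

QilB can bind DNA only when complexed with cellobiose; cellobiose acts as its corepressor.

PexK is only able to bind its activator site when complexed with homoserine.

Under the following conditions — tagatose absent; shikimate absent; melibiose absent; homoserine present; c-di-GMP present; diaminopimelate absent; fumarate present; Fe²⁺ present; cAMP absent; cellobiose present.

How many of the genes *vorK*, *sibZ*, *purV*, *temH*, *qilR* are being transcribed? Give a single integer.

Diaminopimelate is absent, so CilR is inactive.
Fe²⁺ is present, so LomF is active.
With repressor LomF bound, *vorK* is not transcribed.
→ *vorK* is OFF.
c-di-GMP is present, so KepA is active.
Fumarate is present, so SibY is active.
With repressor SibY bound, *morN* is not transcribed.
So MorN is not produced.
No repressor is bound and KepA is active, so *sibZ* is transcribed.
→ *sibZ* is ON.
Cellobiose is present, so QilB is active.
Tagatose is absent, so NolC is inactive.
With repressor QilB bound, *purV* is not transcribed.
→ *purV* is OFF.
Homoserine is present, so PexK is active.
Melibiose is absent, so SovZ is active.
No repressor is bound and PexK and SovZ are active, so *temH* is transcribed.
→ *temH* is ON.
Shikimate is absent, so TemU is active.
cAMP is absent, so OrvV is active.
No repressor is bound and TemU and OrvV are active, so *qilR* is transcribed.
→ *qilR* is ON.
3 of the 5 genes are transcribed.

3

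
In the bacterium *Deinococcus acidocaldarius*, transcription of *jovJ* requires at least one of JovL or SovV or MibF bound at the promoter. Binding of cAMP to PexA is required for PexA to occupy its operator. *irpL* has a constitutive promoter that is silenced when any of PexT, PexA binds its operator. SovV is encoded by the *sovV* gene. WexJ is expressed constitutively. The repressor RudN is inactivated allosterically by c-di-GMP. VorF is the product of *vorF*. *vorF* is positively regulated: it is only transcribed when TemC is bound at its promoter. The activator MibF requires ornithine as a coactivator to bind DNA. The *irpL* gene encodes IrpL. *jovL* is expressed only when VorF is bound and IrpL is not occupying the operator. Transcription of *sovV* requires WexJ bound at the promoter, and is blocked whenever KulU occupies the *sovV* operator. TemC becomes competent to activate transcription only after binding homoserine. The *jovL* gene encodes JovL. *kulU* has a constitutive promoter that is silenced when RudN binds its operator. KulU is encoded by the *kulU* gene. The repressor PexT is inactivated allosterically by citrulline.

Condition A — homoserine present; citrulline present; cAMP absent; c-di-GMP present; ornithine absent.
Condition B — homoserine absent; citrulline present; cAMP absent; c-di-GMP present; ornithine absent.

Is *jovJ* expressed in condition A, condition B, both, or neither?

neither

Condition A:
Homoserine is present, so TemC is active.
No repressor is bound and TemC is active, so *vorF* is transcribed.
So VorF is produced and active.
Citrulline is present, so PexT is inactive.
cAMP is absent, so PexA is inactive.
With no repressor bound, *irpL* is transcribed.
So IrpL is produced and active.
With repressor IrpL bound, *jovL* is not transcribed.
So JovL is not produced.
WexJ is produced constitutively and is active.
c-di-GMP is present, so RudN is inactive.
With no repressor bound, *kulU* is transcribed.
So KulU is produced and active.
With repressor KulU bound, *sovV* is not transcribed.
So SovV is not produced.
Ornithine is absent, so MibF is inactive.
No activator is available at the *jovJ* promoter, so *jovJ* is not transcribed.
→ *jovJ* is OFF in A.
Condition B:
Homoserine is absent, so TemC is inactive.
Required activator TemC is absent, so *vorF* is not transcribed.
So VorF is not produced.
Citrulline is present, so PexT is inactive.
cAMP is absent, so PexA is inactive.
With no repressor bound, *irpL* is transcribed.
So IrpL is produced and active.
With repressor IrpL bound, *jovL* is not transcribed.
So JovL is not produced.
WexJ is produced constitutively and is active.
c-di-GMP is present, so RudN is inactive.
With no repressor bound, *kulU* is transcribed.
So KulU is produced and active.
With repressor KulU bound, *sovV* is not transcribed.
So SovV is not produced.
Ornithine is absent, so MibF is inactive.
No activator is available at the *jovJ* promoter, so *jovJ* is not transcribed.
→ *jovJ* is OFF in B.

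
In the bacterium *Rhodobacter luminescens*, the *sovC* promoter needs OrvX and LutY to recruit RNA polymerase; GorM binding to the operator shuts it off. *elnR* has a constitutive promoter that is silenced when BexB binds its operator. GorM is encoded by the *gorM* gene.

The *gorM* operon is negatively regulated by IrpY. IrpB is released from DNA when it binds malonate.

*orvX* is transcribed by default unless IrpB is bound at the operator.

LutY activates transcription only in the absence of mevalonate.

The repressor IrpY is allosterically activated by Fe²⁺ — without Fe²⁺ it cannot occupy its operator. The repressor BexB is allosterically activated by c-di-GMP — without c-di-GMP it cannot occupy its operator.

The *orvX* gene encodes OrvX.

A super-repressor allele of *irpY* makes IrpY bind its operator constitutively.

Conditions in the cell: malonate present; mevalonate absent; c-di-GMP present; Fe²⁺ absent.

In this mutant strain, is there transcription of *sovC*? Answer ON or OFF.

ON

Malonate is present, so IrpB is inactive.
With no repressor bound, *orvX* is transcribed.
So OrvX is produced and active.
IrpY is constitutively active in this strain.
With repressor IrpY bound, *gorM* is not transcribed.
So GorM is not produced.
Mevalonate is absent, so LutY is active.
No repressor is bound and OrvX and LutY are active, so *sovC* is transcribed.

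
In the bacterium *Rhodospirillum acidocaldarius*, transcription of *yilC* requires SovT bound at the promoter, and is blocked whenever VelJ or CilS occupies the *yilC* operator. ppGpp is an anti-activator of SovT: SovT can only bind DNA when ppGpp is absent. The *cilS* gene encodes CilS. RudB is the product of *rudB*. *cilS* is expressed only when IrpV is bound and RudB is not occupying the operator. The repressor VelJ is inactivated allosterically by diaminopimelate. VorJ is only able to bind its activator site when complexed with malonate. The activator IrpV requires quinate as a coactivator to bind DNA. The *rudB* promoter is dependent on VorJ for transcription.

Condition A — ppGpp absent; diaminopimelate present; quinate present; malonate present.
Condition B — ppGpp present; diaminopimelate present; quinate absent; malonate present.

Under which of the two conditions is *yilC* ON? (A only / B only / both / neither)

Condition A:
ppGpp is absent, so SovT is active.
Diaminopimelate is present, so VelJ is inactive.
Quinate is present, so IrpV is active.
Malonate is present, so VorJ is active.
No repressor is bound and VorJ is active, so *rudB* is transcribed.
So RudB is produced and active.
With repressor RudB bound, *cilS* is not transcribed.
So CilS is not produced.
No repressor is bound and SovT is active, so *yilC* is transcribed.
→ *yilC* is ON in A.
Condition B:
ppGpp is present, so SovT is inactive.
Diaminopimelate is present, so VelJ is inactive.
Quinate is absent, so IrpV is inactive.
Malonate is present, so VorJ is active.
No repressor is bound and VorJ is active, so *rudB* is transcribed.
So RudB is produced and active.
With repressor RudB bound, *cilS* is not transcribed.
So CilS is not produced.
Required activator SovT is absent, so *yilC* is not transcribed.
→ *yilC* is OFF in B.

A only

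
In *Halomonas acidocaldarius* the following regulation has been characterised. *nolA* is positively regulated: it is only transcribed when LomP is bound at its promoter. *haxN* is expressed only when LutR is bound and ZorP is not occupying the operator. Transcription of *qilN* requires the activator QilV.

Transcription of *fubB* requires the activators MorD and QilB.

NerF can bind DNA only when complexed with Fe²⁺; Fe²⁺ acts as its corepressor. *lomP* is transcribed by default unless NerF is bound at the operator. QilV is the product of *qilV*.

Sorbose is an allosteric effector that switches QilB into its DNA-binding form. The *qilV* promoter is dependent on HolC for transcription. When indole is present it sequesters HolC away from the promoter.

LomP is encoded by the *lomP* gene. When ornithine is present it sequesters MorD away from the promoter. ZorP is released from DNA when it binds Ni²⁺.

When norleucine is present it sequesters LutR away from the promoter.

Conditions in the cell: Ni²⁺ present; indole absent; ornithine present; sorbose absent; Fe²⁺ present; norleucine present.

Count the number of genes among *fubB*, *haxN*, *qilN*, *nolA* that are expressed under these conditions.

1

Ornithine is present, so MorD is inactive.
Sorbose is absent, so QilB is inactive.
Required activator MorD is absent, so *fubB* is not transcribed.
→ *fubB* is OFF.
Ni²⁺ is present, so ZorP is inactive.
Norleucine is present, so LutR is inactive.
Required activator LutR is absent, so *haxN* is not transcribed.
→ *haxN* is OFF.
Indole is absent, so HolC is active.
No repressor is bound and HolC is active, so *qilV* is transcribed.
So QilV is produced and active.
No repressor is bound and QilV is active, so *qilN* is transcribed.
→ *qilN* is ON.
Fe²⁺ is present, so NerF is active.
With repressor NerF bound, *lomP* is not transcribed.
So LomP is not produced.
Required activator LomP is absent, so *nolA* is not transcribed.
→ *nolA* is OFF.
1 of the 4 genes is transcribed.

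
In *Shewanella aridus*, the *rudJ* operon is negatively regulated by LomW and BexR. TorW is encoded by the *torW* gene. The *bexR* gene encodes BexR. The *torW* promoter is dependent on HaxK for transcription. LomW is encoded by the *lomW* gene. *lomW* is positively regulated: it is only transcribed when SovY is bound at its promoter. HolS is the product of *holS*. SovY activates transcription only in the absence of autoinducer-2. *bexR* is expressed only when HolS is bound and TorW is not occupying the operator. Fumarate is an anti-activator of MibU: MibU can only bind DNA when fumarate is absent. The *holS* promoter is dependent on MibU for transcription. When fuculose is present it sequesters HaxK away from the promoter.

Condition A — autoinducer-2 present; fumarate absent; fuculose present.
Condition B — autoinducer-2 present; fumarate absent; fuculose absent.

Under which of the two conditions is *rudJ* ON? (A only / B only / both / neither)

Condition A:
Autoinducer-2 is present, so SovY is inactive.
Required activator SovY is absent, so *lomW* is not transcribed.
So LomW is not produced.
Fumarate is absent, so MibU is active.
No repressor is bound and MibU is active, so *holS* is transcribed.
So HolS is produced and active.
Fuculose is present, so HaxK is inactive.
Required activator HaxK is absent, so *torW* is not transcribed.
So TorW is not produced.
No repressor is bound and HolS is active, so *bexR* is transcribed.
So BexR is produced and active.
With repressor BexR bound, *rudJ* is not transcribed.
→ *rudJ* is OFF in A.
Condition B:
Autoinducer-2 is present, so SovY is inactive.
Required activator SovY is absent, so *lomW* is not transcribed.
So LomW is not produced.
Fumarate is absent, so MibU is active.
No repressor is bound and MibU is active, so *holS* is transcribed.
So HolS is produced and active.
Fuculose is absent, so HaxK is active.
No repressor is bound and HaxK is active, so *torW* is transcribed.
So TorW is produced and active.
With repressor TorW bound, *bexR* is not transcribed.
So BexR is not produced.
With no repressor bound, *rudJ* is transcribed.
→ *rudJ* is ON in B.

B only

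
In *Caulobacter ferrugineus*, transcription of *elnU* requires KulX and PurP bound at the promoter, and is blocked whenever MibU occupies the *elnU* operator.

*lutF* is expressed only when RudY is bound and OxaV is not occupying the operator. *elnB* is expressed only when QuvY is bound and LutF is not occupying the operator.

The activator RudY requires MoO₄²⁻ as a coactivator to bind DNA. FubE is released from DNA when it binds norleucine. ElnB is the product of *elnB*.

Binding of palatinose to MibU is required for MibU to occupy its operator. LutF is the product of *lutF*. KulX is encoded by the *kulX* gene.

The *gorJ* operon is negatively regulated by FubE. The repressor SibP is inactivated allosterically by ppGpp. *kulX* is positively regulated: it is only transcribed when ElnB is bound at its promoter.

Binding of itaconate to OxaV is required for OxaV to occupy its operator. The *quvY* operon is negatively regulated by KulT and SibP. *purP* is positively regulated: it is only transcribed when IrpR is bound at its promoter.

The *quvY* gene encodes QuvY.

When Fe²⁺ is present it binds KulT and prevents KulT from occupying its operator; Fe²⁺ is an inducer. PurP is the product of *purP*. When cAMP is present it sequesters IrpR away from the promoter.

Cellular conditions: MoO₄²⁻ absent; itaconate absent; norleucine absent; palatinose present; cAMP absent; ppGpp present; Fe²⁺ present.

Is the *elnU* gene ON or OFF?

Itaconate is absent, so OxaV is inactive.
MoO₄²⁻ is absent, so RudY is inactive.
Required activator RudY is absent, so *lutF* is not transcribed.
So LutF is not produced.
Fe²⁺ is present, so KulT is inactive.
ppGpp is present, so SibP is inactive.
With no repressor bound, *quvY* is transcribed.
So QuvY is produced and active.
No repressor is bound and QuvY is active, so *elnB* is transcribed.
So ElnB is produced and active.
No repressor is bound and ElnB is active, so *kulX* is transcribed.
So KulX is produced and active.
Palatinose is present, so MibU is active.
cAMP is absent, so IrpR is active.
No repressor is bound and IrpR is active, so *purP* is transcribed.
So PurP is produced and active.
With repressor MibU bound, *elnU* is not transcribed.

OFF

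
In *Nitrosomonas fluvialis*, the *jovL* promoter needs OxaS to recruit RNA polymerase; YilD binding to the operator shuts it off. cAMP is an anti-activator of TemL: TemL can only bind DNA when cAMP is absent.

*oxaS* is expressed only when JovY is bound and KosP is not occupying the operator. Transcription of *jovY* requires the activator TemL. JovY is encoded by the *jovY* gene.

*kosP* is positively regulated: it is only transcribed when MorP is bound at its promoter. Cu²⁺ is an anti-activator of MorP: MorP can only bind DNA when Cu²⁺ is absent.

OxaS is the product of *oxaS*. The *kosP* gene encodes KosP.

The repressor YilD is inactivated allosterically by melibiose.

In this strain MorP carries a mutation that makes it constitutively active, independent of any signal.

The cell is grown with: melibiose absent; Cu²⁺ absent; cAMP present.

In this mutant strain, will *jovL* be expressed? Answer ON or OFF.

Melibiose is absent, so YilD is active.
cAMP is present, so TemL is inactive.
Required activator TemL is absent, so *jovY* is not transcribed.
So JovY is not produced.
MorP is constitutively active in this strain.
No repressor is bound and MorP is active, so *kosP* is transcribed.
So KosP is produced and active.
With repressor KosP bound, *oxaS* is not transcribed.
So OxaS is not produced.
With repressor YilD bound, *jovL* is not transcribed.

OFF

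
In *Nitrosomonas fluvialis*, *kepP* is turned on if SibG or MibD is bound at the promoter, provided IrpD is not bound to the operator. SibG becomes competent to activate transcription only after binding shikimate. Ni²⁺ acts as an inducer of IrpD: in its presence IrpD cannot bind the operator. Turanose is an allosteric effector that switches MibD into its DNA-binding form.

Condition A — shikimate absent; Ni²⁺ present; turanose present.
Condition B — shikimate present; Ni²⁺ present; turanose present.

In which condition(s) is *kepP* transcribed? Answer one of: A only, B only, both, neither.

both

Condition A:
Shikimate is absent, so SibG is inactive.
Ni²⁺ is present, so IrpD is inactive.
Turanose is present, so MibD is active.
Activator MibD is present, so *kepP* is transcribed.
→ *kepP* is ON in A.
Condition B:
Shikimate is present, so SibG is active.
Ni²⁺ is present, so IrpD is inactive.
Turanose is present, so MibD is active.
Activator SibG is present, so *kepP* is transcribed.
→ *kepP* is ON in B.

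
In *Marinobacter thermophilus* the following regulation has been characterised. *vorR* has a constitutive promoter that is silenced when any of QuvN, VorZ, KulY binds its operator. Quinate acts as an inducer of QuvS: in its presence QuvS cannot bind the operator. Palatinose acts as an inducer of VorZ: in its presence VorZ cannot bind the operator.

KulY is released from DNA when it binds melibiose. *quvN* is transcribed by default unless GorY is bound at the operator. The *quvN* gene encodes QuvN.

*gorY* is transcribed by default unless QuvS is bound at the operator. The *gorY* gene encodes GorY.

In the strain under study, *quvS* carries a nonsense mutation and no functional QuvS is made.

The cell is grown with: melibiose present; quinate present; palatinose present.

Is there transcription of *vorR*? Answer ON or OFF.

ON

QuvS is non-functional in this strain, so it has no effect.
With no repressor bound, *gorY* is transcribed.
So GorY is produced and active.
With repressor GorY bound, *quvN* is not transcribed.
So QuvN is not produced.
Palatinose is present, so VorZ is inactive.
Melibiose is present, so KulY is inactive.
With no repressor bound, *vorR* is transcribed.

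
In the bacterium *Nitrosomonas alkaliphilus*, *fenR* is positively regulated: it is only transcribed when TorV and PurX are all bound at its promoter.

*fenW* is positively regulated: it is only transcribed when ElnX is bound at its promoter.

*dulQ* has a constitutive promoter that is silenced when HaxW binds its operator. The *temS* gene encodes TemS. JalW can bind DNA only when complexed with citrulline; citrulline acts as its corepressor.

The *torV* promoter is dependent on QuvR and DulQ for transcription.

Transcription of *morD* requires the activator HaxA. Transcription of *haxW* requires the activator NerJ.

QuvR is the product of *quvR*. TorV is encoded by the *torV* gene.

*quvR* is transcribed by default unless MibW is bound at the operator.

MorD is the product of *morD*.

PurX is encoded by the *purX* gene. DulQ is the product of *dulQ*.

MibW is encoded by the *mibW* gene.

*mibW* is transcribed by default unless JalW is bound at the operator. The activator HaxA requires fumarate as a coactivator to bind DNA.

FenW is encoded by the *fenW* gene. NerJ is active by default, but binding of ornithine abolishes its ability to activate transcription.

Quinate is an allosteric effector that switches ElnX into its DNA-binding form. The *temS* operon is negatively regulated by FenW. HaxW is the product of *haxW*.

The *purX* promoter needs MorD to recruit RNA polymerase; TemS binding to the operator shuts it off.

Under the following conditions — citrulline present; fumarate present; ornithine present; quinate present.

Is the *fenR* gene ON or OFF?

ON

Citrulline is present, so JalW is active.
With repressor JalW bound, *mibW* is not transcribed.
So MibW is not produced.
With no repressor bound, *quvR* is transcribed.
So QuvR is produced and active.
Ornithine is present, so NerJ is inactive.
Required activator NerJ is absent, so *haxW* is not transcribed.
So HaxW is not produced.
With no repressor bound, *dulQ* is transcribed.
So DulQ is produced and active.
No repressor is bound and QuvR and DulQ are active, so *torV* is transcribed.
So TorV is produced and active.
Fumarate is present, so HaxA is active.
No repressor is bound and HaxA is active, so *morD* is transcribed.
So MorD is produced and active.
Quinate is present, so ElnX is active.
No repressor is bound and ElnX is active, so *fenW* is transcribed.
So FenW is produced and active.
With repressor FenW bound, *temS* is not transcribed.
So TemS is not produced.
No repressor is bound and MorD is active, so *purX* is transcribed.
So PurX is produced and active.
No repressor is bound and TorV and PurX are active, so *fenR* is transcribed.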